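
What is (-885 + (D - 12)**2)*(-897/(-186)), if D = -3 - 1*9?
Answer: -92391/62 ≈ -1490.2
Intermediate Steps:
D = -12 (D = -3 - 9 = -12)
(-885 + (D - 12)**2)*(-897/(-186)) = (-885 + (-12 - 12)**2)*(-897/(-186)) = (-885 + (-24)**2)*(-897*(-1/186)) = (-885 + 576)*(299/62) = -309*299/62 = -92391/62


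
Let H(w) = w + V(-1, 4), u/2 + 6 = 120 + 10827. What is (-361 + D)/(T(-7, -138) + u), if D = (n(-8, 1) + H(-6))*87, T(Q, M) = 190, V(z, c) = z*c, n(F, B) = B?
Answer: -143/2759 ≈ -0.051830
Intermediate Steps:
V(z, c) = c*z
u = 21882 (u = -12 + 2*(120 + 10827) = -12 + 2*10947 = -12 + 21894 = 21882)
H(w) = -4 + w (H(w) = w + 4*(-1) = w - 4 = -4 + w)
D = -783 (D = (1 + (-4 - 6))*87 = (1 - 10)*87 = -9*87 = -783)
(-361 + D)/(T(-7, -138) + u) = (-361 - 783)/(190 + 21882) = -1144/22072 = -1144*1/22072 = -143/2759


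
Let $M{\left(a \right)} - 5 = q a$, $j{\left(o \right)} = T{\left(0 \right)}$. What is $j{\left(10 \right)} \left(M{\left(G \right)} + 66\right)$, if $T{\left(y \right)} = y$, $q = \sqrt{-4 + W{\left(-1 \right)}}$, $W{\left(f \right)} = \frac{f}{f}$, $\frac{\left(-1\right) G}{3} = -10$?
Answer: $0$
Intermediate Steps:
$G = 30$ ($G = \left(-3\right) \left(-10\right) = 30$)
$W{\left(f \right)} = 1$
$q = i \sqrt{3}$ ($q = \sqrt{-4 + 1} = \sqrt{-3} = i \sqrt{3} \approx 1.732 i$)
$j{\left(o \right)} = 0$
$M{\left(a \right)} = 5 + i a \sqrt{3}$ ($M{\left(a \right)} = 5 + i \sqrt{3} a = 5 + i a \sqrt{3}$)
$j{\left(10 \right)} \left(M{\left(G \right)} + 66\right) = 0 \left(\left(5 + i 30 \sqrt{3}\right) + 66\right) = 0 \left(\left(5 + 30 i \sqrt{3}\right) + 66\right) = 0 \left(71 + 30 i \sqrt{3}\right) = 0$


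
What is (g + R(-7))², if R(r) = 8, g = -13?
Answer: 25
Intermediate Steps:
(g + R(-7))² = (-13 + 8)² = (-5)² = 25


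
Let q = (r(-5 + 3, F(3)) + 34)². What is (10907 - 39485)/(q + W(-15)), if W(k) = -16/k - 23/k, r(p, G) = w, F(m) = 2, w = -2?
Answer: -47630/1711 ≈ -27.838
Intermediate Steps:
r(p, G) = -2
W(k) = -39/k
q = 1024 (q = (-2 + 34)² = 32² = 1024)
(10907 - 39485)/(q + W(-15)) = (10907 - 39485)/(1024 - 39/(-15)) = -28578/(1024 - 39*(-1/15)) = -28578/(1024 + 13/5) = -28578/5133/5 = -28578*5/5133 = -47630/1711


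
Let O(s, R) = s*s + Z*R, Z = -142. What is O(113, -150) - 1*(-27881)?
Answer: 61950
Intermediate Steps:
O(s, R) = s**2 - 142*R (O(s, R) = s*s - 142*R = s**2 - 142*R)
O(113, -150) - 1*(-27881) = (113**2 - 142*(-150)) - 1*(-27881) = (12769 + 21300) + 27881 = 34069 + 27881 = 61950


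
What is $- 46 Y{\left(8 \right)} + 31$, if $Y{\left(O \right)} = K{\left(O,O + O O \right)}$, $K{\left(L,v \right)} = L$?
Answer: $-337$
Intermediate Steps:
$Y{\left(O \right)} = O$
$- 46 Y{\left(8 \right)} + 31 = \left(-46\right) 8 + 31 = -368 + 31 = -337$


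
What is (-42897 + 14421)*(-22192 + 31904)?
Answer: -276558912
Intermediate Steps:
(-42897 + 14421)*(-22192 + 31904) = -28476*9712 = -276558912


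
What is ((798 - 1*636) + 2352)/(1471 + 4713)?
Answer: 1257/3092 ≈ 0.40653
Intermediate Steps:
((798 - 1*636) + 2352)/(1471 + 4713) = ((798 - 636) + 2352)/6184 = (162 + 2352)*(1/6184) = 2514*(1/6184) = 1257/3092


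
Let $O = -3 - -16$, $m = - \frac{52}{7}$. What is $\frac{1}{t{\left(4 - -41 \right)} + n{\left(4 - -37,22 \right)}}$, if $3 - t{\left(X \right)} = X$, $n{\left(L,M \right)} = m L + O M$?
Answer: $- \frac{7}{424} \approx -0.016509$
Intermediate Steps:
$m = - \frac{52}{7}$ ($m = \left(-52\right) \frac{1}{7} = - \frac{52}{7} \approx -7.4286$)
$O = 13$ ($O = -3 + 16 = 13$)
$n{\left(L,M \right)} = 13 M - \frac{52 L}{7}$ ($n{\left(L,M \right)} = - \frac{52 L}{7} + 13 M = 13 M - \frac{52 L}{7}$)
$t{\left(X \right)} = 3 - X$
$\frac{1}{t{\left(4 - -41 \right)} + n{\left(4 - -37,22 \right)}} = \frac{1}{\left(3 - \left(4 - -41\right)\right) + \left(13 \cdot 22 - \frac{52 \left(4 - -37\right)}{7}\right)} = \frac{1}{\left(3 - \left(4 + 41\right)\right) + \left(286 - \frac{52 \left(4 + 37\right)}{7}\right)} = \frac{1}{\left(3 - 45\right) + \left(286 - \frac{2132}{7}\right)} = \frac{1}{-42 - \frac{130}{7}} = \frac{1}{- \frac{424}{7}} = - \frac{7}{424}$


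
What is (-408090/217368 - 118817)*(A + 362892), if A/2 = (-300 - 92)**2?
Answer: -721252275108505/9057 ≈ -7.9635e+10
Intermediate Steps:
A = 307328 (A = 2*(-300 - 92)**2 = 2*(-392)**2 = 2*153664 = 307328)
(-408090/217368 - 118817)*(A + 362892) = (-408090/217368 - 118817)*(307328 + 362892) = (-408090*1/217368 - 118817)*670220 = (-68015/36228 - 118817)*670220 = -4304570291/36228*670220 = -721252275108505/9057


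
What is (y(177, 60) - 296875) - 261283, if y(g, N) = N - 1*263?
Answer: -558361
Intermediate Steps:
y(g, N) = -263 + N (y(g, N) = N - 263 = -263 + N)
(y(177, 60) - 296875) - 261283 = ((-263 + 60) - 296875) - 261283 = (-203 - 296875) - 261283 = -297078 - 261283 = -558361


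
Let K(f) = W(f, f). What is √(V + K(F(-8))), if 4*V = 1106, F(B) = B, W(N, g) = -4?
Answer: √1090/2 ≈ 16.508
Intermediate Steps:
V = 553/2 (V = (¼)*1106 = 553/2 ≈ 276.50)
K(f) = -4
√(V + K(F(-8))) = √(553/2 - 4) = √(545/2) = √1090/2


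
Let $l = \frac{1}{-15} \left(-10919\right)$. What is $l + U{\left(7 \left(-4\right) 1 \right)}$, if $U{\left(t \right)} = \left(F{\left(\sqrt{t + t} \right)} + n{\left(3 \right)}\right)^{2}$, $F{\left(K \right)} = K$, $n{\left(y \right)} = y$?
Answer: $\frac{10214}{15} + 12 i \sqrt{14} \approx 680.93 + 44.9 i$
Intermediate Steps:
$U{\left(t \right)} = \left(3 + \sqrt{2} \sqrt{t}\right)^{2}$ ($U{\left(t \right)} = \left(\sqrt{t + t} + 3\right)^{2} = \left(\sqrt{2 t} + 3\right)^{2} = \left(\sqrt{2} \sqrt{t} + 3\right)^{2} = \left(3 + \sqrt{2} \sqrt{t}\right)^{2}$)
$l = \frac{10919}{15}$ ($l = \left(- \frac{1}{15}\right) \left(-10919\right) = \frac{10919}{15} \approx 727.93$)
$l + U{\left(7 \left(-4\right) 1 \right)} = \frac{10919}{15} + \left(3 + \sqrt{2} \sqrt{7 \left(-4\right) 1}\right)^{2} = \frac{10919}{15} + \left(3 + \sqrt{2} \sqrt{\left(-28\right) 1}\right)^{2} = \frac{10919}{15} + \left(3 + \sqrt{2} \sqrt{-28}\right)^{2} = \frac{10919}{15} + \left(3 + \sqrt{2} \cdot 2 i \sqrt{7}\right)^{2} = \frac{10919}{15} + \left(3 + 2 i \sqrt{14}\right)^{2}$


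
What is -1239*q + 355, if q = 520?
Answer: -643925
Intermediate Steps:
-1239*q + 355 = -1239*520 + 355 = -644280 + 355 = -643925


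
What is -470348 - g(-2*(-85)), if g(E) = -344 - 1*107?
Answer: -469897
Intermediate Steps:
g(E) = -451 (g(E) = -344 - 107 = -451)
-470348 - g(-2*(-85)) = -470348 - 1*(-451) = -470348 + 451 = -469897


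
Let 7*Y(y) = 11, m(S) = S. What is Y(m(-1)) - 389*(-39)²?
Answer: -4141672/7 ≈ -5.9167e+5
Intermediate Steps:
Y(y) = 11/7 (Y(y) = (⅐)*11 = 11/7)
Y(m(-1)) - 389*(-39)² = 11/7 - 389*(-39)² = 11/7 - 389*1521 = 11/7 - 591669 = -4141672/7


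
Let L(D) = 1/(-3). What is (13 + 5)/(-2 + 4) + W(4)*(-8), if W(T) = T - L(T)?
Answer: -77/3 ≈ -25.667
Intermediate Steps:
L(D) = -⅓
W(T) = ⅓ + T (W(T) = T - 1*(-⅓) = T + ⅓ = ⅓ + T)
(13 + 5)/(-2 + 4) + W(4)*(-8) = (13 + 5)/(-2 + 4) + (⅓ + 4)*(-8) = 18/2 + (13/3)*(-8) = 18*(½) - 104/3 = 9 - 104/3 = -77/3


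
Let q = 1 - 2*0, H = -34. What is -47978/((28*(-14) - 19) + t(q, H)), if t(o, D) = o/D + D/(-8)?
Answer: 3262504/27661 ≈ 117.95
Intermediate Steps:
q = 1 (q = 1 + 0 = 1)
t(o, D) = -D/8 + o/D (t(o, D) = o/D + D*(-⅛) = o/D - D/8 = -D/8 + o/D)
-47978/((28*(-14) - 19) + t(q, H)) = -47978/((28*(-14) - 19) + (-⅛*(-34) + 1/(-34))) = -47978/((-392 - 19) + (17/4 + 1*(-1/34))) = -47978/(-411 + (17/4 - 1/34)) = -47978/(-411 + 287/68) = -47978/(-27661/68) = -47978*(-68/27661) = 3262504/27661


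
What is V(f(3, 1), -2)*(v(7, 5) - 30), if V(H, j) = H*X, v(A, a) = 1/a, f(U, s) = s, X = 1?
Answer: -149/5 ≈ -29.800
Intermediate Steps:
V(H, j) = H (V(H, j) = H*1 = H)
V(f(3, 1), -2)*(v(7, 5) - 30) = 1*(1/5 - 30) = 1*(⅕ - 30) = 1*(-149/5) = -149/5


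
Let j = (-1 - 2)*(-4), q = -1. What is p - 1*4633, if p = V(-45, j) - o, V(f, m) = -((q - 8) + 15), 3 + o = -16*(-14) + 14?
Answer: -4874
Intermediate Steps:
j = 12 (j = -3*(-4) = 12)
o = 235 (o = -3 + (-16*(-14) + 14) = -3 + (224 + 14) = -3 + 238 = 235)
V(f, m) = -6 (V(f, m) = -((-1 - 8) + 15) = -(-9 + 15) = -1*6 = -6)
p = -241 (p = -6 - 1*235 = -6 - 235 = -241)
p - 1*4633 = -241 - 1*4633 = -241 - 4633 = -4874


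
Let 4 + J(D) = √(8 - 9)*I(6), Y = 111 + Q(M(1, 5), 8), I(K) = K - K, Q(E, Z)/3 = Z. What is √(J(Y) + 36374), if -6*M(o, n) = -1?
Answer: √36370 ≈ 190.71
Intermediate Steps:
M(o, n) = ⅙ (M(o, n) = -⅙*(-1) = ⅙)
Q(E, Z) = 3*Z
I(K) = 0
Y = 135 (Y = 111 + 3*8 = 111 + 24 = 135)
J(D) = -4 (J(D) = -4 + √(8 - 9)*0 = -4 + √(-1)*0 = -4 + I*0 = -4 + 0 = -4)
√(J(Y) + 36374) = √(-4 + 36374) = √36370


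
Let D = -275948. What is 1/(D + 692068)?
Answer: 1/416120 ≈ 2.4032e-6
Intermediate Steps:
1/(D + 692068) = 1/(-275948 + 692068) = 1/416120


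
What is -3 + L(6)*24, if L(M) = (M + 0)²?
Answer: 861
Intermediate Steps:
L(M) = M²
-3 + L(6)*24 = -3 + 6²*24 = -3 + 36*24 = -3 + 864 = 861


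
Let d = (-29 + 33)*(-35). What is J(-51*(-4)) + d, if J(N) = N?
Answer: 64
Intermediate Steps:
d = -140 (d = 4*(-35) = -140)
J(-51*(-4)) + d = -51*(-4) - 140 = 204 - 140 = 64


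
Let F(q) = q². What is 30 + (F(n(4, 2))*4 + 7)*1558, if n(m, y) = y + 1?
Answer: 67024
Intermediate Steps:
n(m, y) = 1 + y
30 + (F(n(4, 2))*4 + 7)*1558 = 30 + ((1 + 2)²*4 + 7)*1558 = 30 + (3²*4 + 7)*1558 = 30 + (9*4 + 7)*1558 = 30 + (36 + 7)*1558 = 30 + 43*1558 = 30 + 66994 = 67024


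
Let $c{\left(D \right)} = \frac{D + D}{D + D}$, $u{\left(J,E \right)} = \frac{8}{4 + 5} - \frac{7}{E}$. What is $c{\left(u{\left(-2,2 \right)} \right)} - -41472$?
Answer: $41473$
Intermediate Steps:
$u{\left(J,E \right)} = \frac{8}{9} - \frac{7}{E}$
$c{\left(D \right)} = 1$ ($c{\left(D \right)} = \frac{2 D}{2 D} = 2 D \frac{1}{2 D} = 1$)
$c{\left(u{\left(-2,2 \right)} \right)} - -41472 = 1 - -41472 = 1 + 41472 = 41473$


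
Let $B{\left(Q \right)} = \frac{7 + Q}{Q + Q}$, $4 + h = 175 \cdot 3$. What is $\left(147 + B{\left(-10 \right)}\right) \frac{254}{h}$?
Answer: $\frac{373761}{5210} \approx 71.739$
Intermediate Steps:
$h = 521$ ($h = -4 + 175 \cdot 3 = -4 + 525 = 521$)
$B{\left(Q \right)} = \frac{7 + Q}{2 Q}$
$\left(147 + B{\left(-10 \right)}\right) \frac{254}{h} = \left(147 + \frac{7 - 10}{2 \left(-10\right)}\right) \frac{254}{521} = \left(147 + \frac{1}{2} \left(- \frac{1}{10}\right) \left(-3\right)\right) 254 \cdot \frac{1}{521} = \left(147 + \frac{3}{20}\right) \frac{254}{521} = \frac{2943}{20} \cdot \frac{254}{521} = \frac{373761}{5210}$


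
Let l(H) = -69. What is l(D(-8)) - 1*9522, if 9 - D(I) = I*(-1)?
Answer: -9591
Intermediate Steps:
D(I) = 9 + I (D(I) = 9 - I*(-1) = 9 - (-1)*I = 9 + I)
l(D(-8)) - 1*9522 = -69 - 1*9522 = -69 - 9522 = -9591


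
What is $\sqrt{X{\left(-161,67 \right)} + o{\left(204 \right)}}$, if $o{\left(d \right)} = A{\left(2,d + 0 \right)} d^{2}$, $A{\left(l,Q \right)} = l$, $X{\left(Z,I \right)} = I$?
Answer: $\sqrt{83299} \approx 288.62$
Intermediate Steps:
$o{\left(d \right)} = 2 d^{2}$
$\sqrt{X{\left(-161,67 \right)} + o{\left(204 \right)}} = \sqrt{67 + 2 \cdot 204^{2}} = \sqrt{67 + 2 \cdot 41616} = \sqrt{67 + 83232} = \sqrt{83299}$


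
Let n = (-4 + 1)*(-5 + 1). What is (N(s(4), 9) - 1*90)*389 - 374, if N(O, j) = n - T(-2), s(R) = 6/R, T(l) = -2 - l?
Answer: -30716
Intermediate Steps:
n = 12 (n = -3*(-4) = 12)
N(O, j) = 12 (N(O, j) = 12 - (-2 - 1*(-2)) = 12 - (-2 + 2) = 12 - 1*0 = 12 + 0 = 12)
(N(s(4), 9) - 1*90)*389 - 374 = (12 - 1*90)*389 - 374 = (12 - 90)*389 - 374 = -78*389 - 374 = -30342 - 374 = -30716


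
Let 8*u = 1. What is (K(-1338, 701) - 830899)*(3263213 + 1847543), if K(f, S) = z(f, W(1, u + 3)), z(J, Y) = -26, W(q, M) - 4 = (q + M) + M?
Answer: -4246654929300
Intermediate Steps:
u = ⅛ (u = (⅛)*1 = ⅛ ≈ 0.12500)
W(q, M) = 4 + q + 2*M (W(q, M) = 4 + ((q + M) + M) = 4 + ((M + q) + M) = 4 + (q + 2*M) = 4 + q + 2*M)
K(f, S) = -26
(K(-1338, 701) - 830899)*(3263213 + 1847543) = (-26 - 830899)*(3263213 + 1847543) = -830925*5110756 = -4246654929300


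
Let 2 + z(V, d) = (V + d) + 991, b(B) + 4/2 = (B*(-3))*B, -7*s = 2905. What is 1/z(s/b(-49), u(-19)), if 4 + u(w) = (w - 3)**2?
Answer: 1441/2116912 ≈ 0.00068071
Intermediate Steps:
s = -415 (s = -1/7*2905 = -415)
b(B) = -2 - 3*B**2 (b(B) = -2 + (B*(-3))*B = -2 + (-3*B)*B = -2 - 3*B**2)
u(w) = -4 + (-3 + w)**2 (u(w) = -4 + (w - 3)**2 = -4 + (-3 + w)**2)
z(V, d) = 989 + V + d (z(V, d) = -2 + ((V + d) + 991) = -2 + (991 + V + d) = 989 + V + d)
1/z(s/b(-49), u(-19)) = 1/(989 - 415/(-2 - 3*(-49)**2) + (-4 + (-3 - 19)**2)) = 1/(989 - 415/(-2 - 3*2401) + (-4 + (-22)**2)) = 1/(989 - 415/(-2 - 7203) + (-4 + 484)) = 1/(989 - 415/(-7205) + 480) = 1/(989 - 415*(-1/7205) + 480) = 1/(989 + 83/1441 + 480) = 1/(2116912/1441) = 1441/2116912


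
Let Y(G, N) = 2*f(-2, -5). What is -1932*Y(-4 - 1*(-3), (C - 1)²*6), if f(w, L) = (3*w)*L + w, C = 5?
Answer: -108192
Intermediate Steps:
f(w, L) = w + 3*L*w (f(w, L) = 3*L*w + w = w + 3*L*w)
Y(G, N) = 56 (Y(G, N) = 2*(-2*(1 + 3*(-5))) = 2*(-2*(1 - 15)) = 2*(-2*(-14)) = 2*28 = 56)
-1932*Y(-4 - 1*(-3), (C - 1)²*6) = -1932*56 = -108192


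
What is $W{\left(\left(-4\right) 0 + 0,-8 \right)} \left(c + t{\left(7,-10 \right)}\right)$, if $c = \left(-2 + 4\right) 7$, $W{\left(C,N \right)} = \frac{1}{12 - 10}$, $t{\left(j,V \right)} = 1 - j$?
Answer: $4$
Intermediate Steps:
$W{\left(C,N \right)} = \frac{1}{2}$
$c = 14$ ($c = 2 \cdot 7 = 14$)
$W{\left(\left(-4\right) 0 + 0,-8 \right)} \left(c + t{\left(7,-10 \right)}\right) = \frac{14 + \left(1 - 7\right)}{2} = \frac{14 - 6}{2} = \frac{1}{2} \cdot 8 = 4$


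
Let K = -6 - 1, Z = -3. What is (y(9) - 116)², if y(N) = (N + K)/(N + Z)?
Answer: 120409/9 ≈ 13379.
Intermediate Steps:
K = -7
y(N) = (-7 + N)/(-3 + N) (y(N) = (N - 7)/(N - 3) = (-7 + N)/(-3 + N))
(y(9) - 116)² = ((-7 + 9)/(-3 + 9) - 116)² = (2/6 - 116)² = ((⅙)*2 - 116)² = (⅓ - 116)² = (-347/3)² = 120409/9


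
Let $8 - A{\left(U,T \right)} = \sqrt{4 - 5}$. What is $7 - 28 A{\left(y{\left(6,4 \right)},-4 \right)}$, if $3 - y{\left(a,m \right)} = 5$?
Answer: $-217 + 28 i \approx -217.0 + 28.0 i$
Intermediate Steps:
$y{\left(a,m \right)} = -2$ ($y{\left(a,m \right)} = 3 - 5 = -2$)
$A{\left(U,T \right)} = 8 - i$ ($A{\left(U,T \right)} = 8 - \sqrt{4 - 5} = 8 - \sqrt{-1} = 8 - i$)
$7 - 28 A{\left(y{\left(6,4 \right)},-4 \right)} = 7 - 28 \left(8 - i\right) = 7 - \left(224 - 28 i\right) = -217 + 28 i$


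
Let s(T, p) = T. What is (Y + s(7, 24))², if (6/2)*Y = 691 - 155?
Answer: 310249/9 ≈ 34472.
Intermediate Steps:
Y = 536/3 (Y = (691 - 155)/3 = (⅓)*536 = 536/3 ≈ 178.67)
(Y + s(7, 24))² = (536/3 + 7)² = (557/3)² = 310249/9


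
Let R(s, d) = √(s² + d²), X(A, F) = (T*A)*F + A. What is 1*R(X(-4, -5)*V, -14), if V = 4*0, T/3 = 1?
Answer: 14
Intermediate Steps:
T = 3 (T = 3*1 = 3)
X(A, F) = A + 3*A*F (X(A, F) = (3*A)*F + A = 3*A*F + A = A + 3*A*F)
V = 0
R(s, d) = √(d² + s²)
1*R(X(-4, -5)*V, -14) = 1*√((-14)² + (-4*(1 + 3*(-5))*0)²) = 1*√(196 + (-4*(1 - 15)*0)²) = 1*√(196 + (-4*(-14)*0)²) = 1*√(196 + (56*0)²) = 1*√(196 + 0²) = 1*√(196 + 0) = 1*√196 = 1*14 = 14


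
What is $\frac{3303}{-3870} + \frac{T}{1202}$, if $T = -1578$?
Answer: $- \frac{559837}{258430} \approx -2.1663$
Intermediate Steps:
$\frac{3303}{-3870} + \frac{T}{1202} = \frac{3303}{-3870} - \frac{1578}{1202} = 3303 \left(- \frac{1}{3870}\right) - \frac{789}{601} = - \frac{367}{430} - \frac{789}{601} = - \frac{559837}{258430}$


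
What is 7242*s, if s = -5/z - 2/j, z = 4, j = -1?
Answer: 10863/2 ≈ 5431.5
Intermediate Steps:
s = ¾ (s = -5/4 - 2/(-1) = -5*¼ - 2*(-1) = -5/4 + 2 = ¾ ≈ 0.75000)
7242*s = 7242*(¾) = 10863/2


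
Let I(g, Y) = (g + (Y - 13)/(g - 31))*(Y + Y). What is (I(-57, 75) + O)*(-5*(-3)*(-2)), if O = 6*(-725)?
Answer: 4291875/11 ≈ 3.9017e+5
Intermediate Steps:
O = -4350
I(g, Y) = 2*Y*(g + (-13 + Y)/(-31 + g)) (I(g, Y) = (g + (-13 + Y)/(-31 + g))*(2*Y) = 2*Y*(g + (-13 + Y)/(-31 + g)))
(I(-57, 75) + O)*(-5*(-3)*(-2)) = (2*75*(-13 + 75 + (-57)² - 31*(-57))/(-31 - 57) - 4350)*(-5*(-3)*(-2)) = (2*75*(-13 + 75 + 3249 + 1767)/(-88) - 4350)*(15*(-2)) = (2*75*(-1/88)*5078 - 4350)*(-30) = (-190425/22 - 4350)*(-30) = -286125/22*(-30) = 4291875/11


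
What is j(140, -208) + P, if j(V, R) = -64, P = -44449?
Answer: -44513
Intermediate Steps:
j(140, -208) + P = -64 - 44449 = -44513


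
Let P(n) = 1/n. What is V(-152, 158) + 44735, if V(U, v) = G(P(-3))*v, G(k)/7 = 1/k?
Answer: 41417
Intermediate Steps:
P(n) = 1/n
G(k) = 7/k
V(U, v) = -21*v (V(U, v) = (7/(1/(-3)))*v = (7/(-⅓))*v = (7*(-3))*v = -21*v)
V(-152, 158) + 44735 = -21*158 + 44735 = -3318 + 44735 = 41417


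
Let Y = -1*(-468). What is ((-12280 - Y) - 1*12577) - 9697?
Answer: -35022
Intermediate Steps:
Y = 468
((-12280 - Y) - 1*12577) - 9697 = ((-12280 - 1*468) - 1*12577) - 9697 = ((-12280 - 468) - 12577) - 9697 = (-12748 - 12577) - 9697 = -25325 - 9697 = -35022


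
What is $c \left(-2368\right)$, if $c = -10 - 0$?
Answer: $23680$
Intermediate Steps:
$c = -10$ ($c = -10 + 0 = -10$)
$c \left(-2368\right) = \left(-10\right) \left(-2368\right) = 23680$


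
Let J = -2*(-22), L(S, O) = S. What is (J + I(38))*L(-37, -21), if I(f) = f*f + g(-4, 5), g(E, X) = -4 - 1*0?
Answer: -54908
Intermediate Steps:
g(E, X) = -4 (g(E, X) = -4 + 0 = -4)
I(f) = -4 + f**2 (I(f) = f*f - 4 = f**2 - 4 = -4 + f**2)
J = 44
(J + I(38))*L(-37, -21) = (44 + (-4 + 38**2))*(-37) = (44 + (-4 + 1444))*(-37) = (44 + 1440)*(-37) = 1484*(-37) = -54908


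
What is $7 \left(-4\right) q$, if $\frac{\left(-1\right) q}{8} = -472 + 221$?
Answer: $-56224$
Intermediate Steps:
$q = 2008$ ($q = - 8 \left(-472 + 221\right) = \left(-8\right) \left(-251\right) = 2008$)
$7 \left(-4\right) q = 7 \left(-4\right) 2008 = \left(-28\right) 2008 = -56224$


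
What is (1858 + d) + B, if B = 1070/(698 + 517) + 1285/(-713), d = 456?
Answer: 400761653/173259 ≈ 2313.1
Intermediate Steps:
B = -159673/173259 (B = 1070/1215 + 1285*(-1/713) = 1070*(1/1215) - 1285/713 = 214/243 - 1285/713 = -159673/173259 ≈ -0.92159)
(1858 + d) + B = (1858 + 456) - 159673/173259 = 2314 - 159673/173259 = 400761653/173259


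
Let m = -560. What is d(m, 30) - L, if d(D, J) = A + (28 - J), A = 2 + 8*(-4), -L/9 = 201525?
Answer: 1813693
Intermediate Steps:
L = -1813725 (L = -9*201525 = -1813725)
A = -30 (A = 2 - 32 = -30)
d(D, J) = -2 - J (d(D, J) = -30 + (28 - J) = -2 - J)
d(m, 30) - L = (-2 - 1*30) - 1*(-1813725) = (-2 - 30) + 1813725 = -32 + 1813725 = 1813693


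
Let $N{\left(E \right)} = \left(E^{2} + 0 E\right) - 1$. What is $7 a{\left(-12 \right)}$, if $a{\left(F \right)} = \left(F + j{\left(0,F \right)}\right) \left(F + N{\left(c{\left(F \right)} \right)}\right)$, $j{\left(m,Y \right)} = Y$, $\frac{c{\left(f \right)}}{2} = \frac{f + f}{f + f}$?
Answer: $1512$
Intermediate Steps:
$c{\left(f \right)} = 2$ ($c{\left(f \right)} = 2 \frac{f + f}{f + f} = 2 \frac{2 f}{2 f} = 2 \cdot 2 f \frac{1}{2 f} = 2 \cdot 1 = 2$)
$N{\left(E \right)} = -1 + E^{2}$ ($N{\left(E \right)} = \left(E^{2} + 0\right) - 1 = E^{2} - 1 = -1 + E^{2}$)
$a{\left(F \right)} = 2 F \left(3 + F\right)$ ($a{\left(F \right)} = \left(F + F\right) \left(F - \left(1 - 2^{2}\right)\right) = 2 F \left(F + \left(-1 + 4\right)\right) = 2 F \left(F + 3\right) = 2 F \left(3 + F\right)$)
$7 a{\left(-12 \right)} = 7 \cdot 2 \left(-12\right) \left(3 - 12\right) = 7 \cdot 2 \left(-12\right) \left(-9\right) = 7 \cdot 216 = 1512$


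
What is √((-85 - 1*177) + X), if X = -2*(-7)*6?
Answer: I*√178 ≈ 13.342*I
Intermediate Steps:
X = 84 (X = 14*6 = 84)
√((-85 - 1*177) + X) = √((-85 - 1*177) + 84) = √((-85 - 177) + 84) = √(-262 + 84) = √(-178) = I*√178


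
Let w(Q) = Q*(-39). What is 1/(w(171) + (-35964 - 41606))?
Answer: -1/84239 ≈ -1.1871e-5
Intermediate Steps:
w(Q) = -39*Q
1/(w(171) + (-35964 - 41606)) = 1/(-39*171 + (-35964 - 41606)) = 1/(-6669 - 77570) = 1/(-84239) = -1/84239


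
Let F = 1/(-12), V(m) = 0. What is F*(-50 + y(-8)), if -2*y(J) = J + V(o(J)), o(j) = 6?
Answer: 23/6 ≈ 3.8333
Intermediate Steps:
F = -1/12 ≈ -0.083333
y(J) = -J/2 (y(J) = -(J + 0)/2 = -J/2)
F*(-50 + y(-8)) = -(-50 - ½*(-8))/12 = -(-50 + 4)/12 = -1/12*(-46) = 23/6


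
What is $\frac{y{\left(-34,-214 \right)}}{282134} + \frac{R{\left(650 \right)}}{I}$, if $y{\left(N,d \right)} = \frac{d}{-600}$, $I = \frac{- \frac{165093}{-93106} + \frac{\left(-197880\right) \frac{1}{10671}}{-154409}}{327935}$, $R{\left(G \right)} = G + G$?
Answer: $\frac{1845193637652767625772137115483}{7675227003673565833800} \approx 2.4041 \cdot 10^{8}$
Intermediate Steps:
$R{\left(G \right)} = 2 G$
$I = \frac{90680634068369}{16769569557625717430}$ ($I = \left(\left(-165093\right) \left(- \frac{1}{93106}\right) + \left(-197880\right) \frac{1}{10671} \left(- \frac{1}{154409}\right)\right) \frac{1}{327935} = \left(\frac{165093}{93106} - - \frac{65960}{549232813}\right) \frac{1}{327935} = \left(\frac{165093}{93106} + \frac{65960}{549232813}\right) \frac{1}{327935} = \frac{90680634068369}{51136870287178} \cdot \frac{1}{327935} = \frac{90680634068369}{16769569557625717430} \approx 5.4074 \cdot 10^{-6}$)
$y{\left(N,d \right)} = - \frac{d}{600}$ ($y{\left(N,d \right)} = d \left(- \frac{1}{600}\right) = - \frac{d}{600}$)
$\frac{y{\left(-34,-214 \right)}}{282134} + \frac{R{\left(650 \right)}}{I} = \frac{\left(- \frac{1}{600}\right) \left(-214\right)}{282134} + \frac{2 \cdot 650}{\frac{90680634068369}{16769569557625717430}} = \frac{107}{300} \cdot \frac{1}{282134} + 1300 \cdot \frac{16769569557625717430}{90680634068369} = \frac{107}{84640200} + \frac{21800440424913432659000}{90680634068369} = \frac{1845193637652767625772137115483}{7675227003673565833800}$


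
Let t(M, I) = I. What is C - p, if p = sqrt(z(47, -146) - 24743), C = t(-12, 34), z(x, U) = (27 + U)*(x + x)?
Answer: 34 - I*sqrt(35929) ≈ 34.0 - 189.55*I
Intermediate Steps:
z(x, U) = 2*x*(27 + U) (z(x, U) = (27 + U)*(2*x) = 2*x*(27 + U))
C = 34
p = I*sqrt(35929) (p = sqrt(2*47*(27 - 146) - 24743) = sqrt(2*47*(-119) - 24743) = sqrt(-11186 - 24743) = sqrt(-35929) = I*sqrt(35929) ≈ 189.55*I)
C - p = 34 - I*sqrt(35929)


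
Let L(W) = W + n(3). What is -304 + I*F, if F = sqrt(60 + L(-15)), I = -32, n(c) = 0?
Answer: -304 - 96*sqrt(5) ≈ -518.66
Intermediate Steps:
L(W) = W (L(W) = W + 0 = W)
F = 3*sqrt(5) (F = sqrt(60 - 15) = sqrt(45) = 3*sqrt(5) ≈ 6.7082)
-304 + I*F = -304 - 96*sqrt(5)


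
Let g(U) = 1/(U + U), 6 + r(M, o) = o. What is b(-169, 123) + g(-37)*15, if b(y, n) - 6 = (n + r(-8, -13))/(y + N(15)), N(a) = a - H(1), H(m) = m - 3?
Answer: 7189/1406 ≈ 5.1131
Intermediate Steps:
r(M, o) = -6 + o
g(U) = 1/(2*U)
H(m) = -3 + m
N(a) = 2 + a (N(a) = a - (-3 + 1) = a - 1*(-2) = a + 2 = 2 + a)
b(y, n) = 6 + (-19 + n)/(17 + y) (b(y, n) = 6 + (n + (-6 - 13))/(y + (2 + 15)) = 6 + (n - 19)/(y + 17) = 6 + (-19 + n)/(17 + y))
b(-169, 123) + g(-37)*15 = (83 + 123 + 6*(-169))/(17 - 169) + ((½)/(-37))*15 = (83 + 123 - 1014)/(-152) + ((½)*(-1/37))*15 = -1/152*(-808) - 1/74*15 = 101/19 - 15/74 = 7189/1406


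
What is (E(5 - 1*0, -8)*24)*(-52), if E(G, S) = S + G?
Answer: 3744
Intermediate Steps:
E(G, S) = G + S
(E(5 - 1*0, -8)*24)*(-52) = (((5 - 1*0) - 8)*24)*(-52) = (((5 + 0) - 8)*24)*(-52) = ((5 - 8)*24)*(-52) = -3*24*(-52) = -72*(-52) = 3744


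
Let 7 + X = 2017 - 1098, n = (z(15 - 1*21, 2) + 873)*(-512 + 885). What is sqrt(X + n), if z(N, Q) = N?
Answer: sqrt(324303) ≈ 569.48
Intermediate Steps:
n = 323391 (n = ((15 - 1*21) + 873)*(-512 + 885) = ((15 - 21) + 873)*373 = (-6 + 873)*373 = 867*373 = 323391)
X = 912 (X = -7 + (2017 - 1098) = -7 + 919 = 912)
sqrt(X + n) = sqrt(912 + 323391) = sqrt(324303)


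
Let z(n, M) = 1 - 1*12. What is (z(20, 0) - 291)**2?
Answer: 91204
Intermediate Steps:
z(n, M) = -11 (z(n, M) = 1 - 12 = -11)
(z(20, 0) - 291)**2 = (-11 - 291)**2 = (-302)**2 = 91204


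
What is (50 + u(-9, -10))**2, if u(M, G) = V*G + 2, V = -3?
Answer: 6724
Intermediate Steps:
u(M, G) = 2 - 3*G (u(M, G) = -3*G + 2 = 2 - 3*G)
(50 + u(-9, -10))**2 = (50 + (2 - 3*(-10)))**2 = (50 + (2 + 30))**2 = (50 + 32)**2 = 82**2 = 6724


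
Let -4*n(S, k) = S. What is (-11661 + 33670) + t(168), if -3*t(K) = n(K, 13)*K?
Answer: 24361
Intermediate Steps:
n(S, k) = -S/4
t(K) = K**2/12 (t(K) = -(-K/4)*K/3 = -(-1)*K**2/12 = K**2/12)
(-11661 + 33670) + t(168) = (-11661 + 33670) + (1/12)*168**2 = 22009 + (1/12)*28224 = 22009 + 2352 = 24361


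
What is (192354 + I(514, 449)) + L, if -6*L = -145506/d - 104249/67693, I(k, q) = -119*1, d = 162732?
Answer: 705876701038727/3671939092 ≈ 1.9224e+5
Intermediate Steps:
I(k, q) = -119
L = 1489688107/3671939092 (L = -(-145506/162732 - 104249/67693)/6 = -(-145506*1/162732 - 104249*1/67693)/6 = -(-24251/27122 - 104249/67693)/6 = -⅙*(-4469064321/1835969546) = 1489688107/3671939092 ≈ 0.40569)
(192354 + I(514, 449)) + L = (192354 - 119) + 1489688107/3671939092 = 192235 + 1489688107/3671939092 = 705876701038727/3671939092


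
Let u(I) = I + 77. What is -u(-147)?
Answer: 70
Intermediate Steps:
u(I) = 77 + I
-u(-147) = -(77 - 147) = -1*(-70) = 70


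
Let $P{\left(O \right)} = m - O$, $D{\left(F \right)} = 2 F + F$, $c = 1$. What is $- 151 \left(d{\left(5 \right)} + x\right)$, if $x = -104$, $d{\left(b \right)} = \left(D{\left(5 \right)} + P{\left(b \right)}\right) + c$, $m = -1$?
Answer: $14194$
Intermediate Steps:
$D{\left(F \right)} = 3 F$
$P{\left(O \right)} = -1 - O$
$d{\left(b \right)} = 15 - b$ ($d{\left(b \right)} = \left(3 \cdot 5 - \left(1 + b\right)\right) + 1 = \left(15 - \left(1 + b\right)\right) + 1 = \left(14 - b\right) + 1 = 15 - b$)
$- 151 \left(d{\left(5 \right)} + x\right) = - 151 \left(\left(15 - 5\right) - 104\right) = - 151 \left(10 - 104\right) = \left(-151\right) \left(-94\right) = 14194$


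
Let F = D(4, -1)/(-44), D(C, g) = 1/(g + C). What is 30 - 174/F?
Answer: 22998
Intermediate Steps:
D(C, g) = 1/(C + g)
F = -1/132 (F = 1/((4 - 1)*(-44)) = -1/44/3 = (⅓)*(-1/44) = -1/132 ≈ -0.0075758)
30 - 174/F = 30 - 174/(-1/132) = 30 - 174*(-132) = 30 - 29*(-792) = 30 + 22968 = 22998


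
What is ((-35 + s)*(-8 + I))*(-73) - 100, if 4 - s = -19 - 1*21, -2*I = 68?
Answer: 27494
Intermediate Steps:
I = -34 (I = -1/2*68 = -34)
s = 44 (s = 4 - (-19 - 1*21) = 4 - (-19 - 21) = 4 - 1*(-40) = 4 + 40 = 44)
((-35 + s)*(-8 + I))*(-73) - 100 = ((-35 + 44)*(-8 - 34))*(-73) - 100 = (9*(-42))*(-73) - 100 = -378*(-73) - 100 = 27594 - 100 = 27494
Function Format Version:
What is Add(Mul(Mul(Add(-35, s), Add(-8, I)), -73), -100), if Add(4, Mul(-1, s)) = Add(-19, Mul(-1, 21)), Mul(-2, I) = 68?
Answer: 27494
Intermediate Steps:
I = -34 (I = Mul(Rational(-1, 2), 68) = -34)
s = 44 (s = Add(4, Mul(-1, Add(-19, Mul(-1, 21)))) = Add(4, Mul(-1, Add(-19, -21))) = Add(4, Mul(-1, -40)) = Add(4, 40) = 44)
Add(Mul(Mul(Add(-35, s), Add(-8, I)), -73), -100) = Add(Mul(Mul(Add(-35, 44), Add(-8, -34)), -73), -100) = Add(Mul(Mul(9, -42), -73), -100) = Add(Mul(-378, -73), -100) = Add(27594, -100) = 27494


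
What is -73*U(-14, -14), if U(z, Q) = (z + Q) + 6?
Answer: 1606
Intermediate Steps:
U(z, Q) = 6 + Q + z (U(z, Q) = (Q + z) + 6 = 6 + Q + z)
-73*U(-14, -14) = -73*(6 - 14 - 14) = -73*(-22) = 1606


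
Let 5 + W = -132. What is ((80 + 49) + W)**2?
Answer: 64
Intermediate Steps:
W = -137 (W = -5 - 132 = -137)
((80 + 49) + W)**2 = ((80 + 49) - 137)**2 = (129 - 137)**2 = (-8)**2 = 64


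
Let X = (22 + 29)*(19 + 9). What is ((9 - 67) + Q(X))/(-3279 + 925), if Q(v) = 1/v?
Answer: 82823/3361512 ≈ 0.024639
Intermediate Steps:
X = 1428 (X = 51*28 = 1428)
((9 - 67) + Q(X))/(-3279 + 925) = ((9 - 67) + 1/1428)/(-3279 + 925) = (-58 + 1/1428)/(-2354) = -82823/1428*(-1/2354) = 82823/3361512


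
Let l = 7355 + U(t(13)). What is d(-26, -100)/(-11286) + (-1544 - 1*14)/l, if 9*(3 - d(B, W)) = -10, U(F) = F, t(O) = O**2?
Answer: -10535/50787 ≈ -0.20743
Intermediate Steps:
d(B, W) = 37/9 (d(B, W) = 3 - 1/9*(-10) = 3 + 10/9 = 37/9)
l = 7524 (l = 7355 + 13**2 = 7355 + 169 = 7524)
d(-26, -100)/(-11286) + (-1544 - 1*14)/l = (37/9)/(-11286) + (-1544 - 1*14)/7524 = (37/9)*(-1/11286) + (-1544 - 14)*(1/7524) = -37/101574 - 1558*1/7524 = -37/101574 - 41/198 = -10535/50787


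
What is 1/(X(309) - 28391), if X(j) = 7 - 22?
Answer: -1/28406 ≈ -3.5204e-5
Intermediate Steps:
X(j) = -15
1/(X(309) - 28391) = 1/(-15 - 28391) = 1/(-28406) = -1/28406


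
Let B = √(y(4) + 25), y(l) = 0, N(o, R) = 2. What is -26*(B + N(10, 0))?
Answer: -182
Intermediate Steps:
B = 5 (B = √(0 + 25) = √25 = 5)
-26*(B + N(10, 0)) = -26*(5 + 2) = -26*7 = -182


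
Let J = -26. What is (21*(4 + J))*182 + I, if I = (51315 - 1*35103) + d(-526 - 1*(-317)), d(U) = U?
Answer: -68081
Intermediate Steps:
I = 16003 (I = (51315 - 1*35103) + (-526 - 1*(-317)) = (51315 - 35103) + (-526 + 317) = 16212 - 209 = 16003)
(21*(4 + J))*182 + I = (21*(4 - 26))*182 + 16003 = (21*(-22))*182 + 16003 = -462*182 + 16003 = -84084 + 16003 = -68081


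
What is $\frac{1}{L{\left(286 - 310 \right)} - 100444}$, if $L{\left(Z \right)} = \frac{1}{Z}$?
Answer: $- \frac{24}{2410657} \approx -9.9558 \cdot 10^{-6}$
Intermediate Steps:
$\frac{1}{L{\left(286 - 310 \right)} - 100444} = \frac{1}{\frac{1}{286 - 310} - 100444} = \frac{1}{\frac{1}{-24} - 100444} = \frac{1}{- \frac{1}{24} - 100444} = \frac{1}{- \frac{2410657}{24}} = - \frac{24}{2410657}$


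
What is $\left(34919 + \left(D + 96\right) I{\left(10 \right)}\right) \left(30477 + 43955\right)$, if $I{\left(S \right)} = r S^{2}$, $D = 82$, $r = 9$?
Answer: $14523097408$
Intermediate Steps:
$I{\left(S \right)} = 9 S^{2}$
$\left(34919 + \left(D + 96\right) I{\left(10 \right)}\right) \left(30477 + 43955\right) = \left(34919 + \left(82 + 96\right) 9 \cdot 10^{2}\right) \left(30477 + 43955\right) = \left(34919 + 178 \cdot 9 \cdot 100\right) 74432 = \left(34919 + 178 \cdot 900\right) 74432 = \left(34919 + 160200\right) 74432 = 195119 \cdot 74432 = 14523097408$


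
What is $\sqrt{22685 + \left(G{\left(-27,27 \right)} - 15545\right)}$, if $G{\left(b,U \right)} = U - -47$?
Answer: $\sqrt{7214} \approx 84.935$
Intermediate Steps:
$G{\left(b,U \right)} = 47 + U$ ($G{\left(b,U \right)} = U + 47 = 47 + U$)
$\sqrt{22685 + \left(G{\left(-27,27 \right)} - 15545\right)} = \sqrt{22685 + \left(\left(47 + 27\right) - 15545\right)} = \sqrt{22685 + \left(74 - 15545\right)} = \sqrt{22685 - 15471} = \sqrt{7214}$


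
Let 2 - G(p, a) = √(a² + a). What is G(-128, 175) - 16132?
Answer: -16130 - 20*√77 ≈ -16306.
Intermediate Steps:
G(p, a) = 2 - √(a + a²) (G(p, a) = 2 - √(a² + a) = 2 - √(a + a²))
G(-128, 175) - 16132 = (2 - √(175*(1 + 175))) - 16132 = (2 - √(175*176)) - 16132 = (2 - √30800) - 16132 = (2 - 20*√77) - 16132 = -16130 - 20*√77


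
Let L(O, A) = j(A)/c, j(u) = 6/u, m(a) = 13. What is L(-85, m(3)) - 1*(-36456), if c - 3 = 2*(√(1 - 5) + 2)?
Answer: 30805362/845 - 24*I/845 ≈ 36456.0 - 0.028402*I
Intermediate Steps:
c = 7 + 4*I (c = 3 + 2*(√(1 - 5) + 2) = 3 + 2*(√(-4) + 2) = 3 + 2*(2*I + 2) = 3 + 2*(2 + 2*I) = 3 + (4 + 4*I) = 7 + 4*I ≈ 7.0 + 4.0*I)
L(O, A) = 6*(7 - 4*I)/(65*A) (L(O, A) = (6/A)/(7 + 4*I) = (6/A)*((7 - 4*I)/65) = 6*(7 - 4*I)/(65*A))
L(-85, m(3)) - 1*(-36456) = (6/65)*(7 - 4*I)/13 - 1*(-36456) = (6/65)*(1/13)*(7 - 4*I) + 36456 = (42/845 - 24*I/845) + 36456 = 30805362/845 - 24*I/845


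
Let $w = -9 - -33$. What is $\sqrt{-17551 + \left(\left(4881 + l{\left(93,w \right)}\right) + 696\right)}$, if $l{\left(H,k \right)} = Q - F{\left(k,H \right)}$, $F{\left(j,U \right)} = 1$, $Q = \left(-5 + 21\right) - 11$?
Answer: $3 i \sqrt{1330} \approx 109.41 i$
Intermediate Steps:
$Q = 5$ ($Q = 16 - 11 = 5$)
$w = 24$ ($w = -9 + 33 = 24$)
$l{\left(H,k \right)} = 4$ ($l{\left(H,k \right)} = 5 - 1 = 4$)
$\sqrt{-17551 + \left(\left(4881 + l{\left(93,w \right)}\right) + 696\right)} = \sqrt{-17551 + \left(\left(4881 + 4\right) + 696\right)} = \sqrt{-17551 + \left(4885 + 696\right)} = \sqrt{-17551 + 5581} = \sqrt{-11970} = 3 i \sqrt{1330}$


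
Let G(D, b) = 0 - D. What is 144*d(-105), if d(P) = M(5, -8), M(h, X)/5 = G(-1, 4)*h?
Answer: 3600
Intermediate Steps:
G(D, b) = -D
M(h, X) = 5*h (M(h, X) = 5*((-1*(-1))*h) = 5*(1*h) = 5*h)
d(P) = 25 (d(P) = 5*5 = 25)
144*d(-105) = 144*25 = 3600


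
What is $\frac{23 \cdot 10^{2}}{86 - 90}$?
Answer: $-575$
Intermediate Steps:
$\frac{23 \cdot 10^{2}}{86 - 90} = \frac{23 \cdot 100}{-4} = 2300 \left(- \frac{1}{4}\right) = -575$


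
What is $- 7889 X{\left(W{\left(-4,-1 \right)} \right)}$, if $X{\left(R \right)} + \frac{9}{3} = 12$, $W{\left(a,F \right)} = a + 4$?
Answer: $-71001$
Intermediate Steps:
$W{\left(a,F \right)} = 4 + a$
$X{\left(R \right)} = 9$ ($X{\left(R \right)} = -3 + 12 = 9$)
$- 7889 X{\left(W{\left(-4,-1 \right)} \right)} = \left(-7889\right) 9 = -71001$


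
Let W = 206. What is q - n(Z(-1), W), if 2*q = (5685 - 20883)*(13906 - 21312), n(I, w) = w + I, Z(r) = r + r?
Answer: 56277990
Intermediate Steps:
Z(r) = 2*r
n(I, w) = I + w
q = 56278194 (q = ((5685 - 20883)*(13906 - 21312))/2 = (-15198*(-7406))/2 = (½)*112556388 = 56278194)
q - n(Z(-1), W) = 56278194 - (2*(-1) + 206) = 56278194 - (-2 + 206) = 56278194 - 1*204 = 56278194 - 204 = 56277990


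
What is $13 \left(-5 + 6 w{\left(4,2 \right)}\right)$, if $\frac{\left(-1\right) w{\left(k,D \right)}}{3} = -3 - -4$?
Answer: $-299$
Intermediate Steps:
$w{\left(k,D \right)} = -3$ ($w{\left(k,D \right)} = - 3 \left(-3 - -4\right) = - 3 \left(-3 + 4\right) = \left(-3\right) 1 = -3$)
$13 \left(-5 + 6 w{\left(4,2 \right)}\right) = 13 \left(-5 + 6 \left(-3\right)\right) = 13 \left(-5 - 18\right) = 13 \left(-23\right) = -299$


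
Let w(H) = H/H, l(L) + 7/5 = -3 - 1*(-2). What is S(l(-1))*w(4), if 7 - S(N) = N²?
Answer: 31/25 ≈ 1.2400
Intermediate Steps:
l(L) = -12/5 (l(L) = -7/5 + (-3 - 1*(-2)) = -7/5 + (-3 + 2) = -7/5 - 1 = -12/5)
S(N) = 7 - N²
w(H) = 1
S(l(-1))*w(4) = (7 - (-12/5)²)*1 = (7 - 1*144/25)*1 = (7 - 144/25)*1 = (31/25)*1 = 31/25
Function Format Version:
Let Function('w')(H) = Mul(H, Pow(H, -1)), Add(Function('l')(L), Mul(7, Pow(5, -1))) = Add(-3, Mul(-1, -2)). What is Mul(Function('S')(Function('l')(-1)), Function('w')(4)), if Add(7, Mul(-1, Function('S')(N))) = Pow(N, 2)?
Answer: Rational(31, 25) ≈ 1.2400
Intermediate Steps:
Function('l')(L) = Rational(-12, 5) (Function('l')(L) = Add(Rational(-7, 5), Add(-3, Mul(-1, -2))) = Add(Rational(-7, 5), Add(-3, 2)) = Add(Rational(-7, 5), -1) = Rational(-12, 5))
Function('S')(N) = Add(7, Mul(-1, Pow(N, 2)))
Function('w')(H) = 1
Mul(Function('S')(Function('l')(-1)), Function('w')(4)) = Mul(Add(7, Mul(-1, Pow(Rational(-12, 5), 2))), 1) = Mul(Add(7, Mul(-1, Rational(144, 25))), 1) = Mul(Add(7, Rational(-144, 25)), 1) = Mul(Rational(31, 25), 1) = Rational(31, 25)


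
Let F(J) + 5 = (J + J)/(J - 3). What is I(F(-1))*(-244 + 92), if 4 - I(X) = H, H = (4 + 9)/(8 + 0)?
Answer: -361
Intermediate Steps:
F(J) = -5 + 2*J/(-3 + J) (F(J) = -5 + (J + J)/(J - 3) = -5 + (2*J)/(-3 + J) = -5 + 2*J/(-3 + J))
H = 13/8 ≈ 1.6250
I(X) = 19/8 (I(X) = 4 - 1*13/8 = 4 - 13/8 = 19/8)
I(F(-1))*(-244 + 92) = 19*(-244 + 92)/8 = (19/8)*(-152) = -361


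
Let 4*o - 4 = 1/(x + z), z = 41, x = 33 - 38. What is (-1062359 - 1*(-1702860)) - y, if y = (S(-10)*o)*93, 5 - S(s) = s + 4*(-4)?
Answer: 30604703/48 ≈ 6.3760e+5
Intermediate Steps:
S(s) = 21 - s (S(s) = 5 - (s + 4*(-4)) = 5 - (s - 16) = 5 - (-16 + s) = 5 + (16 - s) = 21 - s)
x = -5
o = 145/144 (o = 1 + 1/(4*(-5 + 41)) = 1 + (1/4)/36 = 1 + (1/4)*(1/36) = 1 + 1/144 = 145/144 ≈ 1.0069)
y = 139345/48 (y = ((21 - 1*(-10))*(145/144))*93 = ((21 + 10)*(145/144))*93 = (31*(145/144))*93 = (4495/144)*93 = 139345/48 ≈ 2903.0)
(-1062359 - 1*(-1702860)) - y = (-1062359 - 1*(-1702860)) - 1*139345/48 = (-1062359 + 1702860) - 139345/48 = 640501 - 139345/48 = 30604703/48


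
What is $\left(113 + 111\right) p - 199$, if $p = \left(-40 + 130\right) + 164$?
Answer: $56697$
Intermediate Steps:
$p = 254$ ($p = 90 + 164 = 254$)
$\left(113 + 111\right) p - 199 = \left(113 + 111\right) 254 - 199 = 224 \cdot 254 - 199 = 56896 - 199 = 56697$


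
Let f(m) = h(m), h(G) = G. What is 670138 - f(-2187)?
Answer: 672325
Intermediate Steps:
f(m) = m
670138 - f(-2187) = 670138 - 1*(-2187) = 670138 + 2187 = 672325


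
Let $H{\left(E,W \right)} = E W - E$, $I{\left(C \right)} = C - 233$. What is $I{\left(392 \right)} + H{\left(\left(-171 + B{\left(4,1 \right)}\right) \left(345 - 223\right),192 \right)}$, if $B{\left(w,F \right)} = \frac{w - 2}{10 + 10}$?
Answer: $- \frac{19910764}{5} \approx -3.9822 \cdot 10^{6}$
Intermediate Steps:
$I{\left(C \right)} = -233 + C$ ($I{\left(C \right)} = C - 233 = -233 + C$)
$B{\left(w,F \right)} = - \frac{1}{10} + \frac{w}{20}$ ($B{\left(w,F \right)} = \frac{-2 + w}{20} = \left(-2 + w\right) \frac{1}{20} = - \frac{1}{10} + \frac{w}{20}$)
$H{\left(E,W \right)} = - E + E W$
$I{\left(392 \right)} + H{\left(\left(-171 + B{\left(4,1 \right)}\right) \left(345 - 223\right),192 \right)} = \left(-233 + 392\right) + \left(-171 + \left(- \frac{1}{10} + \frac{1}{20} \cdot 4\right)\right) \left(345 - 223\right) \left(-1 + 192\right) = 159 + \left(-171 + \left(- \frac{1}{10} + \frac{1}{5}\right)\right) 122 \cdot 191 = 159 + \left(-171 + \frac{1}{10}\right) 122 \cdot 191 = 159 + \left(- \frac{1709}{10}\right) 122 \cdot 191 = 159 - \frac{19911559}{5} = - \frac{19910764}{5}$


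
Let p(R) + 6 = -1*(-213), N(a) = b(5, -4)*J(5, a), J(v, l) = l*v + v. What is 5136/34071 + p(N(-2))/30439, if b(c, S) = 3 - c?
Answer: 54462467/345695723 ≈ 0.15754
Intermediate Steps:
J(v, l) = v + l*v
N(a) = -10 - 10*a (N(a) = (3 - 1*5)*(5*(1 + a)) = (3 - 5)*(5 + 5*a) = -2*(5 + 5*a) = -10 - 10*a)
p(R) = 207 (p(R) = -6 - 1*(-213) = -6 + 213 = 207)
5136/34071 + p(N(-2))/30439 = 5136/34071 + 207/30439 = 5136*(1/34071) + 207*(1/30439) = 1712/11357 + 207/30439 = 54462467/345695723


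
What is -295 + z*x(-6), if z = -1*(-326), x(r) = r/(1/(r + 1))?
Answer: 9485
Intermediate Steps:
x(r) = r*(1 + r) (x(r) = r/(1/(1 + r)) = r*(1 + r))
z = 326
-295 + z*x(-6) = -295 + 326*(-6*(1 - 6)) = -295 + 326*(-6*(-5)) = -295 + 326*30 = -295 + 9780 = 9485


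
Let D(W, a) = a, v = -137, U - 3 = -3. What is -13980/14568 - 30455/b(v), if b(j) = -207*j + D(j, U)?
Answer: -70010605/34427826 ≈ -2.0335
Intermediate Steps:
U = 0 (U = 3 - 3 = 0)
b(j) = -207*j (b(j) = -207*j + 0 = -207*j)
-13980/14568 - 30455/b(v) = -13980/14568 - 30455/((-207*(-137))) = -13980*1/14568 - 30455/28359 = -1165/1214 - 30455*1/28359 = -1165/1214 - 30455/28359 = -70010605/34427826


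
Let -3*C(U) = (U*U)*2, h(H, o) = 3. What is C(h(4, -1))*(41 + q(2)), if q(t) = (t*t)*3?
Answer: -318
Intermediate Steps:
C(U) = -2*U**2/3 (C(U) = -U*U*2/3 = -U**2*2/3 = -2*U**2/3)
q(t) = 3*t**2 (q(t) = t**2*3 = 3*t**2)
C(h(4, -1))*(41 + q(2)) = (-2/3*3**2)*(41 + 3*2**2) = (-2/3*9)*(41 + 3*4) = -6*(41 + 12) = -6*53 = -318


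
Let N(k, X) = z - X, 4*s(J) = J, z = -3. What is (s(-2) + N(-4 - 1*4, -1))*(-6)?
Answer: 15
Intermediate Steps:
s(J) = J/4
N(k, X) = -3 - X
(s(-2) + N(-4 - 1*4, -1))*(-6) = ((¼)*(-2) + (-3 - 1*(-1)))*(-6) = (-½ + (-3 + 1))*(-6) = (-½ - 2)*(-6) = -5/2*(-6) = 15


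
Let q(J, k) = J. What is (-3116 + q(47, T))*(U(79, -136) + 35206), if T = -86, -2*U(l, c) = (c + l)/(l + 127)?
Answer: -44515627101/412 ≈ -1.0805e+8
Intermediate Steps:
U(l, c) = -(c + l)/(2*(127 + l)) (U(l, c) = -(c + l)/(2*(l + 127)) = -(c + l)/(2*(127 + l)))
(-3116 + q(47, T))*(U(79, -136) + 35206) = (-3116 + 47)*((-1*(-136) - 1*79)/(2*(127 + 79)) + 35206) = -3069*((1/2)*(136 - 79)/206 + 35206) = -3069*((1/2)*(1/206)*57 + 35206) = -3069*(57/412 + 35206) = -3069*14504929/412 = -44515627101/412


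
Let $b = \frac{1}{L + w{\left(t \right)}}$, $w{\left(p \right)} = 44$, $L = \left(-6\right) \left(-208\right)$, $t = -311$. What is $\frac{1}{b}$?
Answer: $1292$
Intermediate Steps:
$L = 1248$
$b = \frac{1}{1292}$ ($b = \frac{1}{1248 + 44} = \frac{1}{1292} \approx 0.00077399$)
$\frac{1}{b} = \frac{1}{\frac{1}{1292}} = 1292$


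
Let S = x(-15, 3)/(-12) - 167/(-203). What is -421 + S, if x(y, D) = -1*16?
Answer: -255076/609 ≈ -418.84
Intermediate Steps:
x(y, D) = -16
S = 1313/609 (S = -16/(-12) - 167/(-203) = -16*(-1/12) - 167*(-1/203) = 4/3 + 167/203 = 1313/609 ≈ 2.1560)
-421 + S = -421 + 1313/609 = -255076/609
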